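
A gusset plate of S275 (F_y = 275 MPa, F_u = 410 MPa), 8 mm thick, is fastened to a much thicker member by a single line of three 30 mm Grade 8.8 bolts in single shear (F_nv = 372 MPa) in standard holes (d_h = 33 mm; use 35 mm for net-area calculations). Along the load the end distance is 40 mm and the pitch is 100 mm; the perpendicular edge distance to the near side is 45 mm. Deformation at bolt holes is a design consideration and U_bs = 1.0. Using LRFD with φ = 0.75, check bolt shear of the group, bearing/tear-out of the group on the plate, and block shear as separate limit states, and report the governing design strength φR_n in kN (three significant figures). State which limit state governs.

293 kN (block shear governs)

Bolt shear: A_b = π·30²/4 = 706.9 mm²; R_n = 372 × 706.9 × 3 × 1 / 1000 = 788.9 kN → 0.75 × 788.9 = 592 kN.
Bearing: edge l_c = 23.5, r_n = 92.5 kN; interior l_c = 67, r_n = 236.2 kN; R_n = 92.5 + 2·236.2 = 564.8 kN → 424 kN.
Block shear: A_gv = 1920, A_nv = 1220, A_nt = 220 mm²; R_n = min(0.6F_uA_nv, 0.6F_yA_gv) + U_bs·F_u·A_nt = 390.3 kN → 293 kN.
Block shear governs: 293 kN.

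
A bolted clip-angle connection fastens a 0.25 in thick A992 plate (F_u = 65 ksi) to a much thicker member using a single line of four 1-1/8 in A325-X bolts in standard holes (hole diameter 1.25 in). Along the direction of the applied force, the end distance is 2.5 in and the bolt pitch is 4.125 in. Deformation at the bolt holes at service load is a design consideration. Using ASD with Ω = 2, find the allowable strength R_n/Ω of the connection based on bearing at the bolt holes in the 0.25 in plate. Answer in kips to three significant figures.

84.1 kips

Per bolt r_n = 1.2 l_c t F_u ≤ 2.4 d t F_u; upper limit = 2.4 × 1.125 × 0.25 × 65 = 43.87 kips.
Edge bolt: l_c = 2.5 − 1.25/2 = 1.875 in → 1.2 × 1.875 × 0.25 × 65 = 36.56 → r_n = 36.56 kips.
Interior bolts: l_c = 4.125 − 1.25 = 2.875 in → 1.2 × 2.875 × 0.25 × 65 = 56.06 → r_n = 43.87 kips.
R_n = 1 × 36.56 + 3 × 43.87 = 168.2 kips.
Allowable strength R_n/Ω = 168.2 / 2 = 84.1 kips.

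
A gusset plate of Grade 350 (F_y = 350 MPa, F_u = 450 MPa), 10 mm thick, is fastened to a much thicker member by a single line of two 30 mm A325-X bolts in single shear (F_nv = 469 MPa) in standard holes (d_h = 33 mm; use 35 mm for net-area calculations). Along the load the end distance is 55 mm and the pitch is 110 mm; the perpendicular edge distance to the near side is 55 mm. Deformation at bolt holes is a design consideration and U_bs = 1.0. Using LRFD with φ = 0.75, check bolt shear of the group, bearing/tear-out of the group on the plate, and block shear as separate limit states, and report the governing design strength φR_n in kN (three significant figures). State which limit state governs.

Bolt shear: A_b = π·30²/4 = 706.9 mm²; R_n = 469 × 706.9 × 2 × 1 / 1000 = 663 kN → 0.75 × 663 = 497 kN.
Bearing: edge l_c = 38.5, r_n = 207.9 kN; interior l_c = 77, r_n = 324 kN; R_n = 207.9 + 1·324 = 531.9 kN → 399 kN.
Block shear: A_gv = 1650, A_nv = 1125, A_nt = 375 mm²; R_n = min(0.6F_uA_nv, 0.6F_yA_gv) + U_bs·F_u·A_nt = 472.5 kN → 354 kN.
Block shear governs: 354 kN.

354 kN (block shear governs)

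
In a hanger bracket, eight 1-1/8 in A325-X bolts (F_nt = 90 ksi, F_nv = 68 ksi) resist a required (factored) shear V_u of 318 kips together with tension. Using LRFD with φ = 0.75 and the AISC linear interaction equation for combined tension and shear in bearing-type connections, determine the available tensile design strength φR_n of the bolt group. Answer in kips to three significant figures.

A_b = π·1.125²/4 = 0.994 in²; f_rv = 318 / (8 × 0.994) = 39.99 ksi.
F'_nt = 1.3 F_nt − (F_nt / φF_nv) f_rv = 1.3·90 − (90/(0.75·68))·39.99 = 46.43 ksi, capped at F_nt → F'_nt = 46.43 ksi.
R_n = F'_nt · A_b · n = 46.43 × 0.994 × 8 = 369.2 kips.
Design strength φR_n = 0.75 × 369.2 = 277 kips.

277 kips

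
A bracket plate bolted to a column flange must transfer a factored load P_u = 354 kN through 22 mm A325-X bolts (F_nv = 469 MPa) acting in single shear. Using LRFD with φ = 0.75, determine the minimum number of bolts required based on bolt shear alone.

3 bolts

A_b = π·22²/4 = 380.1 mm².
Per-bolt design strength φR_n = 0.75 × 469 × 380.1 × 1 / 1000 = 133.7 kN.
n ≥ 354 / 133.7 = 2.647 → use 3 bolts.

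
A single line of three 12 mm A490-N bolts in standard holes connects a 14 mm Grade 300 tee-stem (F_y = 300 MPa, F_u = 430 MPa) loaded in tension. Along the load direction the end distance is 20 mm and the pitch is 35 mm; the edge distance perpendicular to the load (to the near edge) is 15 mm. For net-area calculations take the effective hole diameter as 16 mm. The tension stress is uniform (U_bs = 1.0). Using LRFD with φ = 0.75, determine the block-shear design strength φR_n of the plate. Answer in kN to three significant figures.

167 kN

Shear plane L_v = 20 + 2·35 = 90 mm; A_gv = 90 × 14 = 1260 mm².
A_nv = (90 − 2.5·16) × 14 = 700 mm².
A_nt = (15 − 0.5·16) × 14 = 98 mm².
0.6 F_u A_nv = 180.6 kN; 0.6 F_y A_gv = 226.8 kN → shear rupture governs the shear term.
R_n = 180.6 + 1.0 × 430 × 98 / 1000 = 222.7 kN.
Design strength φR_n = 0.75 × 222.7 = 167 kN.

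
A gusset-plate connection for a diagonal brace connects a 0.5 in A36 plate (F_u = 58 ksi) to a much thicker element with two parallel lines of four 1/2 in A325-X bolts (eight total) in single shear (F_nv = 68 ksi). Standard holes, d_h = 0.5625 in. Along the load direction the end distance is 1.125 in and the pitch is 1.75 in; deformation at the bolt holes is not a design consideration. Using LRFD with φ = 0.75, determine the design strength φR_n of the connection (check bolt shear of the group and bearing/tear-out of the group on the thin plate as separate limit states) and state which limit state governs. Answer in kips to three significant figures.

Bolt shear: A_b = π·0.5²/4 = 0.1963 in²; R_n = 68 × 0.1963 × 8 × 1 = 106.8 kips → 0.75 × 106.8 = 80.1 kips.
Bearing (1.5 l_c t F_u ≤ 3.0 d t F_u): upper limit = 3.0·0.5·0.5·58 = 43.5 kips.
  Edge l_c = 1.125 − 0.5625/2 = 0.8438 → r_n = 36.7 kips; interior l_c = 1.75 − 0.5625 = 1.188 → r_n = 43.5 kips.
  R_n,bearing = 2·36.7 + 6·43.5 = 334.4 kips → 0.75 × 334.4 = 251 kips.
Bolt shear governs: 80.1 kips.

80.1 kips (bolt shear governs)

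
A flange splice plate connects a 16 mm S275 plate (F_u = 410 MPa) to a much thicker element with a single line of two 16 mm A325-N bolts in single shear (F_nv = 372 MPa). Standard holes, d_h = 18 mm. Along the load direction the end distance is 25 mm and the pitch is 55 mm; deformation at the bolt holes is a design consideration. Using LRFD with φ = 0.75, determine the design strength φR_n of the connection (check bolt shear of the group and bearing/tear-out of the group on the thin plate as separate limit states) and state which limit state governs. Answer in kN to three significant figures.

Bolt shear: A_b = π·16²/4 = 201.1 mm²; R_n = 372 × 201.1 × 2 × 1 / 1000 = 149.6 kN → 0.75 × 149.6 = 112 kN.
Bearing (1.2 l_c t F_u ≤ 2.4 d t F_u): upper limit = 2.4·16·16·410 / 1000 = 251.9 kN.
  Edge l_c = 25 − 18/2 = 16 → r_n = 126 kN; interior l_c = 55 − 18 = 37 → r_n = 251.9 kN.
  R_n,bearing = 1·126 + 1·251.9 = 377.9 kN → 0.75 × 377.9 = 283 kN.
Bolt shear governs: 112 kN.

112 kN (bolt shear governs)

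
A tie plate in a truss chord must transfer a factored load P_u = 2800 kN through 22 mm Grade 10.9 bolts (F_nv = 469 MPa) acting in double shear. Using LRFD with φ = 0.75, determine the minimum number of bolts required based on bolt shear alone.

A_b = π·22²/4 = 380.1 mm².
Per-bolt design strength φR_n = 0.75 × 469 × 380.1 × 2 / 1000 = 267.4 kN.
n ≥ 2800 / 267.4 = 10.47 → use 11 bolts.

11 bolts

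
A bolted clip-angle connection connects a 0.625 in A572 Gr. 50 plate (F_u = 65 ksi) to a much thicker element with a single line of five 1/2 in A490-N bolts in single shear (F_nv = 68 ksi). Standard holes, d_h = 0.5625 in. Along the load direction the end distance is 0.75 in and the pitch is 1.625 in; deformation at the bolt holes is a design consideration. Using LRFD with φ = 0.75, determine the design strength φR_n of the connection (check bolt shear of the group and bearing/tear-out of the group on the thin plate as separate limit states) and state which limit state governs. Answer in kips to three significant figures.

50.1 kips (bolt shear governs)

Bolt shear: A_b = π·0.5²/4 = 0.1963 in²; R_n = 68 × 0.1963 × 5 × 1 = 66.76 kips → 0.75 × 66.76 = 50.1 kips.
Bearing (1.2 l_c t F_u ≤ 2.4 d t F_u): upper limit = 2.4·0.5·0.625·65 = 48.75 kips.
  Edge l_c = 0.75 − 0.5625/2 = 0.4688 → r_n = 22.85 kips; interior l_c = 1.625 − 0.5625 = 1.062 → r_n = 48.75 kips.
  R_n,bearing = 1·22.85 + 4·48.75 = 217.9 kips → 0.75 × 217.9 = 163 kips.
Bolt shear governs: 50.1 kips.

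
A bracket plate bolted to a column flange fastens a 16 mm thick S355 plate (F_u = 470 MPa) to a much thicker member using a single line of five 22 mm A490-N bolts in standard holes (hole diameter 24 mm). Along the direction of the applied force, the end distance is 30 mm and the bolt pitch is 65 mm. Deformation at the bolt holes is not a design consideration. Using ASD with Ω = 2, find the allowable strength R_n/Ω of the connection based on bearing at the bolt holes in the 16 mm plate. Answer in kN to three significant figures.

1030 kN

Per bolt r_n = 1.5 l_c t F_u ≤ 3.0 d t F_u; upper limit = 3.0 × 22 × 16 × 470 / 1000 = 496.3 kN.
Edge bolt: l_c = 30 − 24/2 = 18 mm → 1.5 × 18 × 16 × 470 / 1000 = 203 → r_n = 203 kN.
Interior bolts: l_c = 65 − 24 = 41 mm → 1.5 × 41 × 16 × 470 / 1000 = 462.5 → r_n = 462.5 kN.
R_n = 1 × 203 + 4 × 462.5 = 2053 kN.
Allowable strength R_n/Ω = 2053 / 2 = 1030 kN.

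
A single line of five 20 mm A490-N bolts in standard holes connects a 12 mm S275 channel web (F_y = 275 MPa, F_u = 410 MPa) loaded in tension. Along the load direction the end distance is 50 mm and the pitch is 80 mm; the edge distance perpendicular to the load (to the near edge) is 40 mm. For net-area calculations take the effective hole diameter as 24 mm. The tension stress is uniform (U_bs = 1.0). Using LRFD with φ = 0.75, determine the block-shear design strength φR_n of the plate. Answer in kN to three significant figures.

653 kN

Shear plane L_v = 50 + 4·80 = 370 mm; A_gv = 370 × 12 = 4440 mm².
A_nv = (370 − 4.5·24) × 12 = 3144 mm².
A_nt = (40 − 0.5·24) × 12 = 336 mm².
0.6 F_u A_nv = 773.4 kN; 0.6 F_y A_gv = 732.6 kN → shear yielding governs the shear term.
R_n = 732.6 + 1.0 × 410 × 336 / 1000 = 870.4 kN.
Design strength φR_n = 0.75 × 870.4 = 653 kN.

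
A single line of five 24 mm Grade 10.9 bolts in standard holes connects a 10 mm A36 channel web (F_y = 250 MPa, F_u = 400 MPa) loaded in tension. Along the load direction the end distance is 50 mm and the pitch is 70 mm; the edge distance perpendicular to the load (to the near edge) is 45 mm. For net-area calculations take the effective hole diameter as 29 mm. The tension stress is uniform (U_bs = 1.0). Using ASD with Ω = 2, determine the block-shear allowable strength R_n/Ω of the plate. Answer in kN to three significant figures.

300 kN

Shear plane L_v = 50 + 4·70 = 330 mm; A_gv = 330 × 10 = 3300 mm².
A_nv = (330 − 4.5·29) × 10 = 1995 mm².
A_nt = (45 − 0.5·29) × 10 = 305 mm².
0.6 F_u A_nv = 478.8 kN; 0.6 F_y A_gv = 495 kN → shear rupture governs the shear term.
R_n = 478.8 + 1.0 × 400 × 305 / 1000 = 600.8 kN.
Allowable strength R_n/Ω = 600.8 / 2 = 300 kN.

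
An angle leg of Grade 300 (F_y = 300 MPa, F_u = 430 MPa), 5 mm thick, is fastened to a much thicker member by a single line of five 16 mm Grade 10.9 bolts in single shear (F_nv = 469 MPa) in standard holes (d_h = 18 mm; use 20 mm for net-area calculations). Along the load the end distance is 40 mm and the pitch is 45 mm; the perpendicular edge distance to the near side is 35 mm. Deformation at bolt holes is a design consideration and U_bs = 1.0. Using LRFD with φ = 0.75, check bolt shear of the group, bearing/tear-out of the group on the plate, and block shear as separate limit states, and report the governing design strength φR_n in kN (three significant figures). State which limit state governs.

166 kN (block shear governs)

Bolt shear: A_b = π·16²/4 = 201.1 mm²; R_n = 469 × 201.1 × 5 × 1 / 1000 = 471.5 kN → 0.75 × 471.5 = 354 kN.
Bearing: edge l_c = 31, r_n = 79.98 kN; interior l_c = 27, r_n = 69.66 kN; R_n = 79.98 + 4·69.66 = 358.6 kN → 269 kN.
Block shear: A_gv = 1100, A_nv = 650, A_nt = 125 mm²; R_n = min(0.6F_uA_nv, 0.6F_yA_gv) + U_bs·F_u·A_nt = 221.5 kN → 166 kN.
Block shear governs: 166 kN.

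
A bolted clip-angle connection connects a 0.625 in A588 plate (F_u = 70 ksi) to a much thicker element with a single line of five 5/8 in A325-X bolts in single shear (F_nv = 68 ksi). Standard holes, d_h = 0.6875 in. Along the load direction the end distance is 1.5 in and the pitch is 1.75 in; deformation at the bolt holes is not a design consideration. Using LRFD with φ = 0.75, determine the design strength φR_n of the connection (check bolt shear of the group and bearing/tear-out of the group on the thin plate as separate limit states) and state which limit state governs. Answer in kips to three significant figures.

78.2 kips (bolt shear governs)

Bolt shear: A_b = π·0.625²/4 = 0.3068 in²; R_n = 68 × 0.3068 × 5 × 1 = 104.3 kips → 0.75 × 104.3 = 78.2 kips.
Bearing (1.5 l_c t F_u ≤ 3.0 d t F_u): upper limit = 3.0·0.625·0.625·70 = 82.03 kips.
  Edge l_c = 1.5 − 0.6875/2 = 1.156 → r_n = 75.88 kips; interior l_c = 1.75 − 0.6875 = 1.062 → r_n = 69.73 kips.
  R_n,bearing = 1·75.88 + 4·69.73 = 354.8 kips → 0.75 × 354.8 = 266 kips.
Bolt shear governs: 78.2 kips.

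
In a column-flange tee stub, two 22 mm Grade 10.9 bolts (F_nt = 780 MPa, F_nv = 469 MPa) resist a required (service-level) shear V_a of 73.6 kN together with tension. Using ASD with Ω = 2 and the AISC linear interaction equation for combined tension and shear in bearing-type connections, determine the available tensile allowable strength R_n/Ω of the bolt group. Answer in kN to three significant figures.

263 kN

A_b = π·22²/4 = 380.1 mm²; f_rv = 73.6 × 1000 / (2 × 380.1) = 96.81 MPa.
F'_nt = 1.3 F_nt − (Ω F_nt / F_nv) f_rv = 1.3·780 − (2·780/469)·96.81 = 692 MPa, capped at F_nt → F'_nt = 692 MPa.
R_n = F'_nt · A_b · n = 692 × 380.1 × 2 / 1000 = 526.1 kN.
Allowable strength R_n/Ω = 526.1 / 2 = 263 kN.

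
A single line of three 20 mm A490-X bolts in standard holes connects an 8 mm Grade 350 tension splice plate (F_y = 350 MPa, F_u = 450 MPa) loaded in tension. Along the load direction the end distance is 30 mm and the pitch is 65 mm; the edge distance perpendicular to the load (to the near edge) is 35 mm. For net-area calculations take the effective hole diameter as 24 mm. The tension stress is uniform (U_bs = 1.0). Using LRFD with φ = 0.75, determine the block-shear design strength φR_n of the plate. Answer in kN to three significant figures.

Shear plane L_v = 30 + 2·65 = 160 mm; A_gv = 160 × 8 = 1280 mm².
A_nv = (160 − 2.5·24) × 8 = 800 mm².
A_nt = (35 − 0.5·24) × 8 = 184 mm².
0.6 F_u A_nv = 216 kN; 0.6 F_y A_gv = 268.8 kN → shear rupture governs the shear term.
R_n = 216 + 1.0 × 450 × 184 / 1000 = 298.8 kN.
Design strength φR_n = 0.75 × 298.8 = 224 kN.

224 kN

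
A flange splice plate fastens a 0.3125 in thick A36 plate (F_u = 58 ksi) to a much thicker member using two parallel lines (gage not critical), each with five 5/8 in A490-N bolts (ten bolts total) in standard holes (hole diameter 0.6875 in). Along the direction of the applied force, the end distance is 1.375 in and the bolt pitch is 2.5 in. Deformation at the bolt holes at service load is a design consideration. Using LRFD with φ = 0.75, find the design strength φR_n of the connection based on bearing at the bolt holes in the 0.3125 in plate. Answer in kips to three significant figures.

197 kips

Per bolt r_n = 1.2 l_c t F_u ≤ 2.4 d t F_u; upper limit = 2.4 × 0.625 × 0.3125 × 58 = 27.19 kips.
Edge bolt: l_c = 1.375 − 0.6875/2 = 1.031 in → 1.2 × 1.031 × 0.3125 × 58 = 22.43 → r_n = 22.43 kips.
Interior bolts: l_c = 2.5 − 0.6875 = 1.812 in → 1.2 × 1.812 × 0.3125 × 58 = 39.42 → r_n = 27.19 kips.
R_n = 2 × 22.43 + 8 × 27.19 = 262.4 kips.
Design strength φR_n = 0.75 × 262.4 = 197 kips.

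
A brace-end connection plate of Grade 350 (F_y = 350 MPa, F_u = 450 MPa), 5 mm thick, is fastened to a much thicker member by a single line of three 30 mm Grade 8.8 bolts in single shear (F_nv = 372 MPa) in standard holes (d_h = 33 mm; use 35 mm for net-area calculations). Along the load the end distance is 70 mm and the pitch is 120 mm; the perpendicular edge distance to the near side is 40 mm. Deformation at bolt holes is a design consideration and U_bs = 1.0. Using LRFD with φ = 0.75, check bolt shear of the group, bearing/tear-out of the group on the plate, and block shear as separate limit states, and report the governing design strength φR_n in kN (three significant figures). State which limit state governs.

Bolt shear: A_b = π·30²/4 = 706.9 mm²; R_n = 372 × 706.9 × 3 × 1 / 1000 = 788.9 kN → 0.75 × 788.9 = 592 kN.
Bearing: edge l_c = 53.5, r_n = 144.5 kN; interior l_c = 87, r_n = 162 kN; R_n = 144.5 + 2·162 = 468.5 kN → 351 kN.
Block shear: A_gv = 1550, A_nv = 1112, A_nt = 112.5 mm²; R_n = min(0.6F_uA_nv, 0.6F_yA_gv) + U_bs·F_u·A_nt = 351 kN → 263 kN.
Block shear governs: 263 kN.

263 kN (block shear governs)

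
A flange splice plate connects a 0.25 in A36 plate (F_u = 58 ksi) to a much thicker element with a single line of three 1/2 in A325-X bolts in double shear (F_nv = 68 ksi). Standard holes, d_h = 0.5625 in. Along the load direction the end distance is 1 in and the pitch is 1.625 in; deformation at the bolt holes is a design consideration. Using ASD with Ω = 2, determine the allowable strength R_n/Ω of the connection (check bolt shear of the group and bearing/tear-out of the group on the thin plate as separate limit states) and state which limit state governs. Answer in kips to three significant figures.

23.7 kips (bearing governs)

Bolt shear: A_b = π·0.5²/4 = 0.1963 in²; R_n = 68 × 0.1963 × 3 × 2 = 80.11 kips → 80.11 / 2 = 40.1 kips.
Bearing (1.2 l_c t F_u ≤ 2.4 d t F_u): upper limit = 2.4·0.5·0.25·58 = 17.4 kips.
  Edge l_c = 1 − 0.5625/2 = 0.7188 → r_n = 12.51 kips; interior l_c = 1.625 − 0.5625 = 1.062 → r_n = 17.4 kips.
  R_n,bearing = 1·12.51 + 2·17.4 = 47.31 kips → 47.31 / 2 = 23.7 kips.
Bearing governs: 23.7 kips.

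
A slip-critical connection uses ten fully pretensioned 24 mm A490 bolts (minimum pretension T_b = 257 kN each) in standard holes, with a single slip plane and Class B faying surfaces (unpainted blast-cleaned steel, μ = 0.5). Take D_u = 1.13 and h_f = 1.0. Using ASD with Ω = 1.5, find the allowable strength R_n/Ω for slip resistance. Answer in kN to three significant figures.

R_n = μ · D_u · h_f · T_b · n_s · n_b = 0.5 × 1.13 × 1.0 × 257 × 1 × 10 = 1452 kN.
Allowable strength R_n/Ω = 1452 / 1.5 = 968 kN.

968 kN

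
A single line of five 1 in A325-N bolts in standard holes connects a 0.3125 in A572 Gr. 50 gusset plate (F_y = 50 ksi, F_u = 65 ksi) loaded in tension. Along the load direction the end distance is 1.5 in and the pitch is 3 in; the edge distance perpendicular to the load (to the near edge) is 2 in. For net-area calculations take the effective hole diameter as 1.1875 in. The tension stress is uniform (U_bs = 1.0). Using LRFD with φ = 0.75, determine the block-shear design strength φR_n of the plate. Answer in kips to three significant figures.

Shear plane L_v = 1.5 + 4·3 = 13.5 in; A_gv = 13.5 × 0.3125 = 4.219 in².
A_nv = (13.5 − 4.5·1.1875) × 0.3125 = 2.549 in².
A_nt = (2 − 0.5·1.1875) × 0.3125 = 0.4395 in².
0.6 F_u A_nv = 99.4 kips; 0.6 F_y A_gv = 126.6 kips → shear rupture governs the shear term.
R_n = 99.4 + 1.0 × 65 × 0.4395 = 128 kips.
Design strength φR_n = 0.75 × 128 = 96 kips.

96 kips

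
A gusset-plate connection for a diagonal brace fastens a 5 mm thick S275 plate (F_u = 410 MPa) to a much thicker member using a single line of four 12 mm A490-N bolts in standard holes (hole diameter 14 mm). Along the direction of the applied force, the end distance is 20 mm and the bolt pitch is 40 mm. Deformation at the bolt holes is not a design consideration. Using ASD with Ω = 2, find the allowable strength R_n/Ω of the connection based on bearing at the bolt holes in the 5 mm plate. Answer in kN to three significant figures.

Per bolt r_n = 1.5 l_c t F_u ≤ 3.0 d t F_u; upper limit = 3.0 × 12 × 5 × 410 / 1000 = 73.8 kN.
Edge bolt: l_c = 20 − 14/2 = 13 mm → 1.5 × 13 × 5 × 410 / 1000 = 39.98 → r_n = 39.98 kN.
Interior bolts: l_c = 40 − 14 = 26 mm → 1.5 × 26 × 5 × 410 / 1000 = 79.95 → r_n = 73.8 kN.
R_n = 1 × 39.98 + 3 × 73.8 = 261.4 kN.
Allowable strength R_n/Ω = 261.4 / 2 = 131 kN.

131 kN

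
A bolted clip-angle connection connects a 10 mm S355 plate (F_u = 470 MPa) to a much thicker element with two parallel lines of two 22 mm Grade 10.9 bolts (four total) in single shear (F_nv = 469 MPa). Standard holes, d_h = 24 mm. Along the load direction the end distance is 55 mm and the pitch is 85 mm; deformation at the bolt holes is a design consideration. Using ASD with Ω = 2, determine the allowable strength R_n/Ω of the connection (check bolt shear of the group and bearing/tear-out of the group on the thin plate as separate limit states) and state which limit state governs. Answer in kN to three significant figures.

357 kN (bolt shear governs)

Bolt shear: A_b = π·22²/4 = 380.1 mm²; R_n = 469 × 380.1 × 4 × 1 / 1000 = 713.1 kN → 713.1 / 2 = 357 kN.
Bearing (1.2 l_c t F_u ≤ 2.4 d t F_u): upper limit = 2.4·22·10·470 / 1000 = 248.2 kN.
  Edge l_c = 55 − 24/2 = 43 → r_n = 242.5 kN; interior l_c = 85 − 24 = 61 → r_n = 248.2 kN.
  R_n,bearing = 2·242.5 + 2·248.2 = 981.4 kN → 981.4 / 2 = 491 kN.
Bolt shear governs: 357 kN.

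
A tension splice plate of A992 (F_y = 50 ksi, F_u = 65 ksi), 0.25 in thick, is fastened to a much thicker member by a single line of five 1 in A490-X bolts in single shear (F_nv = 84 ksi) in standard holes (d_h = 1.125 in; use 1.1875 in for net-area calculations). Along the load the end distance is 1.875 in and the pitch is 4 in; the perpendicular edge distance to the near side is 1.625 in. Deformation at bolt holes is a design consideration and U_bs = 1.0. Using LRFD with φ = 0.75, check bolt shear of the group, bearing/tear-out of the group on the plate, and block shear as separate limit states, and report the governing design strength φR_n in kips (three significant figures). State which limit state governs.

Bolt shear: A_b = π·1²/4 = 0.7854 in²; R_n = 84 × 0.7854 × 5 × 1 = 329.9 kips → 0.75 × 329.9 = 247 kips.
Bearing: edge l_c = 1.312, r_n = 25.59 kips; interior l_c = 2.875, r_n = 39 kips; R_n = 25.59 + 4·39 = 181.6 kips → 136 kips.
Block shear: A_gv = 4.469, A_nv = 3.133, A_nt = 0.2578 in²; R_n = min(0.6F_uA_nv, 0.6F_yA_gv) + U_bs·F_u·A_nt = 138.9 kips → 104 kips.
Block shear governs: 104 kips.

104 kips (block shear governs)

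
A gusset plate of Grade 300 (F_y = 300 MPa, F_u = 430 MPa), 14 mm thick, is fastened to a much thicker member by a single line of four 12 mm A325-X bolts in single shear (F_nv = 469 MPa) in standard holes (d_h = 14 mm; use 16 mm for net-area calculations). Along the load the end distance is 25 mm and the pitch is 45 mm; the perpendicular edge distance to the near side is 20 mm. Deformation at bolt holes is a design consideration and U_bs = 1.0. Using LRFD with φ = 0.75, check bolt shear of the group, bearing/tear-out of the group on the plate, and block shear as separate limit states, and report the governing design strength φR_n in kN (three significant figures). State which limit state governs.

Bolt shear: A_b = π·12²/4 = 113.1 mm²; R_n = 469 × 113.1 × 4 × 1 / 1000 = 212.2 kN → 0.75 × 212.2 = 159 kN.
Bearing: edge l_c = 18, r_n = 130 kN; interior l_c = 31, r_n = 173.4 kN; R_n = 130 + 3·173.4 = 650.2 kN → 488 kN.
Block shear: A_gv = 2240, A_nv = 1456, A_nt = 168 mm²; R_n = min(0.6F_uA_nv, 0.6F_yA_gv) + U_bs·F_u·A_nt = 447.9 kN → 336 kN.
Bolt shear governs: 159 kN.

159 kN (bolt shear governs)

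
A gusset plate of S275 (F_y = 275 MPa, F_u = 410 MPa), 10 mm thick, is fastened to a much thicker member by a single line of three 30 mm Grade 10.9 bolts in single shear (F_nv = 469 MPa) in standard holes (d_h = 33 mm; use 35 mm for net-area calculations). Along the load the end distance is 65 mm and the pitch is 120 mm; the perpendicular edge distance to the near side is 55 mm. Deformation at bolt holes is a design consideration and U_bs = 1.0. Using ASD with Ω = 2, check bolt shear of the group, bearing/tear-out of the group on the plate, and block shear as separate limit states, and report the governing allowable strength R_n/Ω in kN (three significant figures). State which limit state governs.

328 kN (block shear governs)

Bolt shear: A_b = π·30²/4 = 706.9 mm²; R_n = 469 × 706.9 × 3 × 1 / 1000 = 994.5 kN → 994.5 / 2 = 497 kN.
Bearing: edge l_c = 48.5, r_n = 238.6 kN; interior l_c = 87, r_n = 295.2 kN; R_n = 238.6 + 2·295.2 = 829 kN → 415 kN.
Block shear: A_gv = 3050, A_nv = 2175, A_nt = 375 mm²; R_n = min(0.6F_uA_nv, 0.6F_yA_gv) + U_bs·F_u·A_nt = 657 kN → 328 kN.
Block shear governs: 328 kN.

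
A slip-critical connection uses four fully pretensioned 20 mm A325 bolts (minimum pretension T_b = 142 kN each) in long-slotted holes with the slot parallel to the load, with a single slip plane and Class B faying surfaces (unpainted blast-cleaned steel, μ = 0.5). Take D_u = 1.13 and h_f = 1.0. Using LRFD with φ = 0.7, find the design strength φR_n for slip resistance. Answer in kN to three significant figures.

R_n = μ · D_u · h_f · T_b · n_s · n_b = 0.5 × 1.13 × 1.0 × 142 × 1 × 4 = 320.9 kN.
Design strength φR_n = 0.7 × 320.9 = 225 kN.

225 kN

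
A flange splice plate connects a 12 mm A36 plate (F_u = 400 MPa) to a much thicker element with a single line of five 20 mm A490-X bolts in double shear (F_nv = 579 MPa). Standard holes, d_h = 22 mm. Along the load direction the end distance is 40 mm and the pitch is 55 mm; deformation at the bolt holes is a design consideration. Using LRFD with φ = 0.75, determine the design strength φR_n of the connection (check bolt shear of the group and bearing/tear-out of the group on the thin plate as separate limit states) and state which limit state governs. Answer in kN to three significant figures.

Bolt shear: A_b = π·20²/4 = 314.2 mm²; R_n = 579 × 314.2 × 5 × 2 / 1000 = 1819 kN → 0.75 × 1819 = 1360 kN.
Bearing (1.2 l_c t F_u ≤ 2.4 d t F_u): upper limit = 2.4·20·12·400 / 1000 = 230.4 kN.
  Edge l_c = 40 − 22/2 = 29 → r_n = 167 kN; interior l_c = 55 − 22 = 33 → r_n = 190.1 kN.
  R_n,bearing = 1·167 + 4·190.1 = 927.4 kN → 0.75 × 927.4 = 696 kN.
Bearing governs: 696 kN.

696 kN (bearing governs)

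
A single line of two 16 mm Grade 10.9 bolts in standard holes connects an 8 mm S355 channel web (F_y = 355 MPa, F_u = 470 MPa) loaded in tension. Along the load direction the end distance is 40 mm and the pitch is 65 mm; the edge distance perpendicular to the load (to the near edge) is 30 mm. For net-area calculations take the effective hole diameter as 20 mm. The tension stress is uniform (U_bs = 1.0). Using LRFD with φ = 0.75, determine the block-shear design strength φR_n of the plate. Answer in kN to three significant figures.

183 kN

Shear plane L_v = 40 + 1·65 = 105 mm; A_gv = 105 × 8 = 840 mm².
A_nv = (105 − 1.5·20) × 8 = 600 mm².
A_nt = (30 − 0.5·20) × 8 = 160 mm².
0.6 F_u A_nv = 169.2 kN; 0.6 F_y A_gv = 178.9 kN → shear rupture governs the shear term.
R_n = 169.2 + 1.0 × 470 × 160 / 1000 = 244.4 kN.
Design strength φR_n = 0.75 × 244.4 = 183 kN.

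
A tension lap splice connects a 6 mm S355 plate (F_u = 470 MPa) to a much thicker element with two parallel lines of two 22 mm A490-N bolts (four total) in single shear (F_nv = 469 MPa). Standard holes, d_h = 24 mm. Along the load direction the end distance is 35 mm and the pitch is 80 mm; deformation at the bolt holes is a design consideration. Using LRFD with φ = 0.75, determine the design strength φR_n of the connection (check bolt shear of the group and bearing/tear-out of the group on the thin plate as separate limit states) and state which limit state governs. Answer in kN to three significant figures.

Bolt shear: A_b = π·22²/4 = 380.1 mm²; R_n = 469 × 380.1 × 4 × 1 / 1000 = 713.1 kN → 0.75 × 713.1 = 535 kN.
Bearing (1.2 l_c t F_u ≤ 2.4 d t F_u): upper limit = 2.4·22·6·470 / 1000 = 148.9 kN.
  Edge l_c = 35 − 24/2 = 23 → r_n = 77.83 kN; interior l_c = 80 − 24 = 56 → r_n = 148.9 kN.
  R_n,bearing = 2·77.83 + 2·148.9 = 453.5 kN → 0.75 × 453.5 = 340 kN.
Bearing governs: 340 kN.

340 kN (bearing governs)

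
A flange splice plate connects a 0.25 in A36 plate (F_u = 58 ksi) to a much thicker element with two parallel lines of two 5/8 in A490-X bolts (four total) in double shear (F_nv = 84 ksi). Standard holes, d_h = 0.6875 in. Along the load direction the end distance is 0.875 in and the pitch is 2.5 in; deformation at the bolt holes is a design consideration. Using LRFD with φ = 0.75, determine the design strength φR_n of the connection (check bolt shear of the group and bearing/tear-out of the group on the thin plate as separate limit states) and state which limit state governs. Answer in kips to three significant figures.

Bolt shear: A_b = π·0.625²/4 = 0.3068 in²; R_n = 84 × 0.3068 × 4 × 2 = 206.2 kips → 0.75 × 206.2 = 155 kips.
Bearing (1.2 l_c t F_u ≤ 2.4 d t F_u): upper limit = 2.4·0.625·0.25·58 = 21.75 kips.
  Edge l_c = 0.875 − 0.6875/2 = 0.5312 → r_n = 9.244 kips; interior l_c = 2.5 − 0.6875 = 1.812 → r_n = 21.75 kips.
  R_n,bearing = 2·9.244 + 2·21.75 = 61.99 kips → 0.75 × 61.99 = 46.5 kips.
Bearing governs: 46.5 kips.

46.5 kips (bearing governs)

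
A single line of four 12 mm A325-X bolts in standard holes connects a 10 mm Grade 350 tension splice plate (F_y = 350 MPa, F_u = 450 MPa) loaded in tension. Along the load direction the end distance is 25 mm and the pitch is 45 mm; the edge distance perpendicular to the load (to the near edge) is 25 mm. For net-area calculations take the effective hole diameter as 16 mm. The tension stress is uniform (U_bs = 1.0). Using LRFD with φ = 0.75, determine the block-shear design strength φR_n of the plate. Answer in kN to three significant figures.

Shear plane L_v = 25 + 3·45 = 160 mm; A_gv = 160 × 10 = 1600 mm².
A_nv = (160 − 3.5·16) × 10 = 1040 mm².
A_nt = (25 − 0.5·16) × 10 = 170 mm².
0.6 F_u A_nv = 280.8 kN; 0.6 F_y A_gv = 336 kN → shear rupture governs the shear term.
R_n = 280.8 + 1.0 × 450 × 170 / 1000 = 357.3 kN.
Design strength φR_n = 0.75 × 357.3 = 268 kN.

268 kN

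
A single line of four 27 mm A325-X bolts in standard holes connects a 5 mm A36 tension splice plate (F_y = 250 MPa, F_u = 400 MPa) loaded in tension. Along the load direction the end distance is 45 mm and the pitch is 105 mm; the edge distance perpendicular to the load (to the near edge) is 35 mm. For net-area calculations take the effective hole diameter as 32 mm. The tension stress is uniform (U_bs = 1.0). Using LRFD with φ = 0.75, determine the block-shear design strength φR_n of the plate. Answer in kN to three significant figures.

Shear plane L_v = 45 + 3·105 = 360 mm; A_gv = 360 × 5 = 1800 mm².
A_nv = (360 − 3.5·32) × 5 = 1240 mm².
A_nt = (35 − 0.5·32) × 5 = 95 mm².
0.6 F_u A_nv = 297.6 kN; 0.6 F_y A_gv = 270 kN → shear yielding governs the shear term.
R_n = 270 + 1.0 × 400 × 95 / 1000 = 308 kN.
Design strength φR_n = 0.75 × 308 = 231 kN.

231 kN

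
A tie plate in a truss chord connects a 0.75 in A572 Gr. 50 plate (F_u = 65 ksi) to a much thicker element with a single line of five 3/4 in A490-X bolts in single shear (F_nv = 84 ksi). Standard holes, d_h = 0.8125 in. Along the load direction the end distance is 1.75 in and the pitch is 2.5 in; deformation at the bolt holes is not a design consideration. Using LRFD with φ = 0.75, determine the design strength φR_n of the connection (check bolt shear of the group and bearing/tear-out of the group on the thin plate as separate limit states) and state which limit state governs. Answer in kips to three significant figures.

139 kips (bolt shear governs)

Bolt shear: A_b = π·0.75²/4 = 0.4418 in²; R_n = 84 × 0.4418 × 5 × 1 = 185.6 kips → 0.75 × 185.6 = 139 kips.
Bearing (1.5 l_c t F_u ≤ 3.0 d t F_u): upper limit = 3.0·0.75·0.75·65 = 109.7 kips.
  Edge l_c = 1.75 − 0.8125/2 = 1.344 → r_n = 98.26 kips; interior l_c = 2.5 − 0.8125 = 1.688 → r_n = 109.7 kips.
  R_n,bearing = 1·98.26 + 4·109.7 = 537 kips → 0.75 × 537 = 403 kips.
Bolt shear governs: 139 kips.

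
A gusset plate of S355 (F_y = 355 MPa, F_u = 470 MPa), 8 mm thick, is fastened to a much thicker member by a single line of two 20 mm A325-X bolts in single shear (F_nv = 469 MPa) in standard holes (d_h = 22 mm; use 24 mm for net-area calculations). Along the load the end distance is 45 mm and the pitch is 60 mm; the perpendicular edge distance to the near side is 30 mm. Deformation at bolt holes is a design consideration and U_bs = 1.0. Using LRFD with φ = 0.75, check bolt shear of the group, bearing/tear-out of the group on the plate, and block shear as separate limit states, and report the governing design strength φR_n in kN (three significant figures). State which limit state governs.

Bolt shear: A_b = π·20²/4 = 314.2 mm²; R_n = 469 × 314.2 × 2 × 1 / 1000 = 294.7 kN → 0.75 × 294.7 = 221 kN.
Bearing: edge l_c = 34, r_n = 153.4 kN; interior l_c = 38, r_n = 171.5 kN; R_n = 153.4 + 1·171.5 = 324.9 kN → 244 kN.
Block shear: A_gv = 840, A_nv = 552, A_nt = 144 mm²; R_n = min(0.6F_uA_nv, 0.6F_yA_gv) + U_bs·F_u·A_nt = 223.3 kN → 168 kN.
Block shear governs: 168 kN.

168 kN (block shear governs)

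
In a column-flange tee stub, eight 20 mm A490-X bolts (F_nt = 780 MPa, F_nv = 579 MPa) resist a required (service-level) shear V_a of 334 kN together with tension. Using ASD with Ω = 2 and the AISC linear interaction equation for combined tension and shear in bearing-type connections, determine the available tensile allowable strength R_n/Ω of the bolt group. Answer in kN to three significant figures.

824 kN

A_b = π·20²/4 = 314.2 mm²; f_rv = 334 × 1000 / (8 × 314.2) = 132.9 MPa.
F'_nt = 1.3 F_nt − (Ω F_nt / F_nv) f_rv = 1.3·780 − (2·780/579)·132.9 = 655.9 MPa, capped at F_nt → F'_nt = 655.9 MPa.
R_n = F'_nt · A_b · n = 655.9 × 314.2 × 8 / 1000 = 1649 kN.
Allowable strength R_n/Ω = 1649 / 2 = 824 kN.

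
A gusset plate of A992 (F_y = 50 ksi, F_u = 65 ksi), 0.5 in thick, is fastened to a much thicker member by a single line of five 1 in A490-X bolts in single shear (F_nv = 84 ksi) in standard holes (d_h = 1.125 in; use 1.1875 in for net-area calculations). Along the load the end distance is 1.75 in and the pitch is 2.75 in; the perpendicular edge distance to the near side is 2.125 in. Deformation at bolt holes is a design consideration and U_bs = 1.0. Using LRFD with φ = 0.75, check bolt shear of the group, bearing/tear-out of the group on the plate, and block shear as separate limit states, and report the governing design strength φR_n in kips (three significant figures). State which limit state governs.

Bolt shear: A_b = π·1²/4 = 0.7854 in²; R_n = 84 × 0.7854 × 5 × 1 = 329.9 kips → 0.75 × 329.9 = 247 kips.
Bearing: edge l_c = 1.188, r_n = 46.31 kips; interior l_c = 1.625, r_n = 63.38 kips; R_n = 46.31 + 4·63.38 = 299.8 kips → 225 kips.
Block shear: A_gv = 6.375, A_nv = 3.703, A_nt = 0.7656 in²; R_n = min(0.6F_uA_nv, 0.6F_yA_gv) + U_bs·F_u·A_nt = 194.2 kips → 146 kips.
Block shear governs: 146 kips.

146 kips (block shear governs)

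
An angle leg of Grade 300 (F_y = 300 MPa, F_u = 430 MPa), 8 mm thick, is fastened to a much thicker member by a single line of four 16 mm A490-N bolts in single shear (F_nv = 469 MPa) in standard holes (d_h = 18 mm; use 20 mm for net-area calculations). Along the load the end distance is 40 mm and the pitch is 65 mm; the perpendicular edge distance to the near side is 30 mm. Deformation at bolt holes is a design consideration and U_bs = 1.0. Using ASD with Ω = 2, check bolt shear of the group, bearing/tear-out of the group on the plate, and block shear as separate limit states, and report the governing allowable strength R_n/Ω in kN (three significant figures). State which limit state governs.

Bolt shear: A_b = π·16²/4 = 201.1 mm²; R_n = 469 × 201.1 × 4 × 1 / 1000 = 377.2 kN → 377.2 / 2 = 189 kN.
Bearing: edge l_c = 31, r_n = 128 kN; interior l_c = 47, r_n = 132.1 kN; R_n = 128 + 3·132.1 = 524.3 kN → 262 kN.
Block shear: A_gv = 1880, A_nv = 1320, A_nt = 160 mm²; R_n = min(0.6F_uA_nv, 0.6F_yA_gv) + U_bs·F_u·A_nt = 407.2 kN → 204 kN.
Bolt shear governs: 189 kN.

189 kN (bolt shear governs)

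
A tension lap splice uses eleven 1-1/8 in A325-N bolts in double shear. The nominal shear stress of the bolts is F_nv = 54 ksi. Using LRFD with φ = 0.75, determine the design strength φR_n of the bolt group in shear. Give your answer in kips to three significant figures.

886 kips

A_b = π × 1.125² / 4 = 0.994 in².
R_n = F_nv · A_b · n · n_s = 54 × 0.994 × 11 × 2 = 1181 kips.
Design strength φR_n = 0.75 × 1181 = 886 kips.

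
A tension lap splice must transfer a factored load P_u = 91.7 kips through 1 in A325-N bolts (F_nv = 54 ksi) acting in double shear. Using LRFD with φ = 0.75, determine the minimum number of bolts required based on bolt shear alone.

A_b = π·1²/4 = 0.7854 in².
Per-bolt design strength φR_n = 0.75 × 54 × 0.7854 × 2 = 63.62 kips.
n ≥ 91.7 / 63.62 = 1.441 → use 2 bolts.

2 bolts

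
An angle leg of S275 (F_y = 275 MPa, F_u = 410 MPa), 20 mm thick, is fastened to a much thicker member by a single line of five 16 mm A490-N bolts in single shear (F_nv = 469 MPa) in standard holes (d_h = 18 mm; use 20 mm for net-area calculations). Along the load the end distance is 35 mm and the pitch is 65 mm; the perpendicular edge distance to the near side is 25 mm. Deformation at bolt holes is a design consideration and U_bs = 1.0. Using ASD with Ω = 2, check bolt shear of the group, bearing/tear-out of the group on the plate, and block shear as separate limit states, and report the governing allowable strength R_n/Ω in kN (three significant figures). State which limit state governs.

236 kN (bolt shear governs)

Bolt shear: A_b = π·16²/4 = 201.1 mm²; R_n = 469 × 201.1 × 5 × 1 / 1000 = 471.5 kN → 471.5 / 2 = 236 kN.
Bearing: edge l_c = 26, r_n = 255.8 kN; interior l_c = 47, r_n = 314.9 kN; R_n = 255.8 + 4·314.9 = 1515 kN → 758 kN.
Block shear: A_gv = 5900, A_nv = 4100, A_nt = 300 mm²; R_n = min(0.6F_uA_nv, 0.6F_yA_gv) + U_bs·F_u·A_nt = 1096 kN → 548 kN.
Bolt shear governs: 236 kN.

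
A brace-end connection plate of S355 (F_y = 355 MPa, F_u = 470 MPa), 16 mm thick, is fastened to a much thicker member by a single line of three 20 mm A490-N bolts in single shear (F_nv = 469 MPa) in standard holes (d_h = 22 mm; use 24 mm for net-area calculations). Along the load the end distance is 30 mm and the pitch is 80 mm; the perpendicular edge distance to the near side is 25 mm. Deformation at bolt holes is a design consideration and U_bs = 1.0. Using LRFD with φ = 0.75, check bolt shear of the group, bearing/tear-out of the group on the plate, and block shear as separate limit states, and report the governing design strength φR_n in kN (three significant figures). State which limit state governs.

Bolt shear: A_b = π·20²/4 = 314.2 mm²; R_n = 469 × 314.2 × 3 × 1 / 1000 = 442 kN → 0.75 × 442 = 332 kN.
Bearing: edge l_c = 19, r_n = 171.5 kN; interior l_c = 58, r_n = 361 kN; R_n = 171.5 + 2·361 = 893.4 kN → 670 kN.
Block shear: A_gv = 3040, A_nv = 2080, A_nt = 208 mm²; R_n = min(0.6F_uA_nv, 0.6F_yA_gv) + U_bs·F_u·A_nt = 684.3 kN → 513 kN.
Bolt shear governs: 332 kN.

332 kN (bolt shear governs)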